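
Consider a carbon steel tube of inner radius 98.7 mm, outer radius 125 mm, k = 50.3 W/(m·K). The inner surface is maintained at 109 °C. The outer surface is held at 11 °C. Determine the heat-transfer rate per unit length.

Q' = 2πk·ΔT/ln(r₂/r₁) = 2π × 50.3 × 98 / ln(0.125/0.0987) = 1.31×10^5 W/m

Q' = 1.31×10^5 W/m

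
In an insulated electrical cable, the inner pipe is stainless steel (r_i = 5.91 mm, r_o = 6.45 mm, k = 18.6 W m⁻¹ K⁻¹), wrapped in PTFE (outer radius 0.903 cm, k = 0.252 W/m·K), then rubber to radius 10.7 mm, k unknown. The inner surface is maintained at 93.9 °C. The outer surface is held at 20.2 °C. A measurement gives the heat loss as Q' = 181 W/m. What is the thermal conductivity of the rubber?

ΣR = ΔT/Q' = |93.9 − 20.2|/181 = 0.4072 m·K/W
Known resistances:
  R'_stainless steel = ln(0.00645/0.00591)/(2πk) = 0.08743/(2π·18.6) = 7.482×10^-4 m·K/W
  R'_PTFE = ln(0.00903/0.00645)/(2πk) = 0.3365/(2π·0.252) = 0.2125 m·K/W
R_rubber = ΣR − ΣR_known = 0.4072 − 0.2132 = 0.1940 m·K/W
ln(r₂/r₁)/(2πk) = 0.1940 ⇒ k = 0.1697/(2π·0.1940) = 0.139 W/m·K

k = 0.139 W/m·K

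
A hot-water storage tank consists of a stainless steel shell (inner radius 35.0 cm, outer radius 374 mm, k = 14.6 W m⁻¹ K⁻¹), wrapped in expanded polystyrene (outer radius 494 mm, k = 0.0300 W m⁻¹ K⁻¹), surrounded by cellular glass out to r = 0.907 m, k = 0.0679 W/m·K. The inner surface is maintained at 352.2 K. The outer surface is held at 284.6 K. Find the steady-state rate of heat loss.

Q = 24.1 W

Resistance network (inner→outer):
  R_stainless steel = (1/0.350 − 1/0.374)/(4πk) = 0.1833/(4π·14.6) = 9.993×10^-4 K/W
  R_expanded polystyrene = (1/0.374 − 1/0.494)/(4πk) = 0.6495/(4π·0.0300) = 1.723 K/W
  R_cellular glass = (1/0.494 − 1/0.907)/(4πk) = 0.9218/(4π·0.0679) = 1.080 K/W
ΣR = 9.993×10^-4 + 1.723 + 1.080 = 2.804 K/W
Q = ΔT/ΣR = (352.2 K − 284.6 K)/2.804 = 24.1 W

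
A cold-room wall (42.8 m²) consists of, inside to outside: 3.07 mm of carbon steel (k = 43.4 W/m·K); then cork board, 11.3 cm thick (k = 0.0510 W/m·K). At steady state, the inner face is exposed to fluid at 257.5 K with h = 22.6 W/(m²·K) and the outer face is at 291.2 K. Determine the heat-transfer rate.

Treat each layer as a resistance in series:
  R_conv,in = 1/(hA) = 1/(22.6·42.8) = 0.001034 K/W
  R_carbon steel = L/(kA) = 0.00307/(43.4·42.8) = 1.653×10^-6 K/W
  R_cork board = L/(kA) = 0.113/(0.0510·42.8) = 0.05177 K/W
ΣR = 0.001034 + 1.653×10^-6 + 0.05177 = 0.05281 K/W
Q = ΔT/ΣR = (257.5 K − 291.2 K)/0.05281 = -638 W
(Negative Q ⇒ heat flows inward; heat gain = 638 W.)

Q = 638 W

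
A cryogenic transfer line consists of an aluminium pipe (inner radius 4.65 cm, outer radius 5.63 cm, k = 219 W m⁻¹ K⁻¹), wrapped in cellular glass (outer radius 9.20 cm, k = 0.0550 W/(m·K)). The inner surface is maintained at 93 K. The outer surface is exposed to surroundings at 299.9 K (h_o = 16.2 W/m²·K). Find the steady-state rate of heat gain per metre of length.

Resistance network (inner→outer):
  R'_aluminium = ln(0.0563/0.0465)/(2πk) = 0.1912/(2π·219) = 1.390×10^-4 m·K/W
  R'_cellular glass = ln(0.0920/0.0563)/(2πk) = 0.4911/(2π·0.0550) = 1.421 m·K/W
  R'_conv,out = 1/(2πr h) = 1/(2π·0.0920·16.2) = 0.1068 m·K/W
ΣR = 1.390×10^-4 + 1.421 + 0.1068 = 1.528 m·K/W
Q' = ΔT/ΣR = (93 K − 299.9 K)/1.528 = -135 W/m
(Negative Q' ⇒ heat flows inward; heat gain = 135 W/m.)

Q' = 135 W/m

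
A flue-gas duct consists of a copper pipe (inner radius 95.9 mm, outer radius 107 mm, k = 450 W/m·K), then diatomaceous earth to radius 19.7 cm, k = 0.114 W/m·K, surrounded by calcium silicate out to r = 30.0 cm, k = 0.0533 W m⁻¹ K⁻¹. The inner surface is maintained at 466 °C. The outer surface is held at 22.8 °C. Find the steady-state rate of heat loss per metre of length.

Q' = 210 W/m

Treat each layer as a resistance in series:
  R'_copper = ln(0.107/0.0959)/(2πk) = 0.1095/(2π·450) = 3.874×10^-5 m·K/W
  R'_diatomaceous earth = ln(0.197/0.107)/(2πk) = 0.6104/(2π·0.114) = 0.8521 m·K/W
  R'_calcium silicate = ln(0.300/0.197)/(2πk) = 0.4206/(2π·0.0533) = 1.256 m·K/W
ΣR = 3.874×10^-5 + 0.8521 + 1.256 = 2.108 m·K/W
Q' = ΔT/ΣR = (466 °C − 22.8 °C)/2.108 = 210 W/m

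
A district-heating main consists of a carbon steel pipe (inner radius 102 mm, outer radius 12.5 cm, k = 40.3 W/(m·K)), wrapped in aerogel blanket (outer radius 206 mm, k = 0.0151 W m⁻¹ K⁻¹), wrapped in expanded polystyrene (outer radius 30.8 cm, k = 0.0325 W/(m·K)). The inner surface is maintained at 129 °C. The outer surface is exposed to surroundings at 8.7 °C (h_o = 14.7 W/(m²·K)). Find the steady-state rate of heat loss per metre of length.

Q' = 16.5 W/m

Resistance network (inner→outer):
  R'_carbon steel = ln(0.125/0.102)/(2πk) = 0.2033/(2π·40.3) = 8.030×10^-4 m·K/W
  R'_aerogel blanket = ln(0.206/0.125)/(2πk) = 0.4996/(2π·0.0151) = 5.265 m·K/W
  R'_expanded polystyrene = ln(0.308/0.206)/(2πk) = 0.4022/(2π·0.0325) = 1.970 m·K/W
  R'_conv,out = 1/(2πr h) = 1/(2π·0.308·14.7) = 0.03515 m·K/W
ΣR = 8.030×10^-4 + 5.265 + 1.970 + 0.03515 = 7.271 m·K/W
Q' = ΔT/ΣR = (129 °C − 8.7 °C)/7.271 = 16.5 W/m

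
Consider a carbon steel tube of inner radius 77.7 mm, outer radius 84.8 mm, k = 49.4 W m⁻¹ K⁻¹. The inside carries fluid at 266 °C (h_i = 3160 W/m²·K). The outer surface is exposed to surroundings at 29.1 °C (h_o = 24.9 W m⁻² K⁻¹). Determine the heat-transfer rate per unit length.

Q' = 3.10 kW/m

Series thermal resistances, inner to outer:
  R'_conv,in = 1/(2πr h) = 1/(2π·0.0777·3160) = 6.482×10^-4 m·K/W
  R'_carbon steel = ln(0.0848/0.0777)/(2πk) = 0.08744/(2π·49.4) = 2.817×10^-4 m·K/W
  R'_conv,out = 1/(2πr h) = 1/(2π·0.0848·24.9) = 0.07537 m·K/W
ΣR = 6.482×10^-4 + 2.817×10^-4 + 0.07537 = 0.07630 m·K/W
Q' = ΔT/ΣR = (266 °C − 29.1 °C)/0.07630 = 3100 W/m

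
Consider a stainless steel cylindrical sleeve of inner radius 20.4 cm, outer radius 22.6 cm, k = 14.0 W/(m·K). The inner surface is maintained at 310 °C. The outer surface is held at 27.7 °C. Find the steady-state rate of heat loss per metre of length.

Q' = 2.42×10^5 W/m

Q' = 2πk·ΔT/ln(r₂/r₁) = 2π × 14.0 × 282.3 / ln(0.226/0.204) = 2.42×10^5 W/m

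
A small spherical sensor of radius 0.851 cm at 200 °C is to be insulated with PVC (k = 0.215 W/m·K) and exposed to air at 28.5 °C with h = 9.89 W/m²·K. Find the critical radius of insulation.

r_cr = 4.35 cm

For a sphere, r_cr = 2k_ins/h = 2·0.215/9.89 = 0.0435 m = 4.35 cm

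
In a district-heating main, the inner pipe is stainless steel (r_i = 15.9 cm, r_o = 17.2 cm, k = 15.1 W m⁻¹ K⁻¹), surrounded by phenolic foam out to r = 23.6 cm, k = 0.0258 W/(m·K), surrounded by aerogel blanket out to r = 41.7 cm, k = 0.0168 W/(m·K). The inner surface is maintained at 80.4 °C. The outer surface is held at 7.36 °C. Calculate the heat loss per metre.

Series thermal resistances, inner to outer:
  R'_stainless steel = ln(0.172/0.159)/(2πk) = 0.07859/(2π·15.1) = 8.283×10^-4 m·K/W
  R'_phenolic foam = ln(0.236/0.172)/(2πk) = 0.3163/(2π·0.0258) = 1.951 m·K/W
  R'_aerogel blanket = ln(0.417/0.236)/(2πk) = 0.5693/(2π·0.0168) = 5.393 m·K/W
ΣR = 8.283×10^-4 + 1.951 + 5.393 = 7.345 m·K/W
Q' = ΔT/ΣR = (80.4 °C − 7.36 °C)/7.345 = 9.94 W/m

Q' = 9.94 W/m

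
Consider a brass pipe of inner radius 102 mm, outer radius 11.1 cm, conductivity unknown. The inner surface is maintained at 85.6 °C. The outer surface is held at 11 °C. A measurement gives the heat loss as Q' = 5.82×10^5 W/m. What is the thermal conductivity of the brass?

ΣR = ΔT/Q' = |85.6 − 11|/5.82×10^5 = 1.282×10^-4 m·K/W
ln(r₂/r₁)/(2πk) = 1.282×10^-4 ⇒ k = 0.08456/(2π·1.282×10^-4) = 105 W/m·K

k = 105 W/m·K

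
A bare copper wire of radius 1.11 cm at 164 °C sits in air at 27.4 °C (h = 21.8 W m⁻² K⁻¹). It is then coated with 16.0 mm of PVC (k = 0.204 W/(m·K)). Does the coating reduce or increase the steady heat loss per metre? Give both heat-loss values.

reduces: 208 → 141 W/m

Critical radius for a cylinder: r_cr = k/h = 0.00936 m = 0.936 cm.
Outer radius after coating: r₂ = 0.0111 + 0.0160 = 0.0271 m.
Since r₁ ≥ r_cr, any added insulation reduces the heat loss.
Bare: R = 1/(2πr₁h) = 0.6577 m·K/W; Q = 136.6/0.6577 = 208 W/m.
Coated: R = R_cond + R_conv = 0.9658 m·K/W; Q = 136.6/0.9658 = 141 W/m.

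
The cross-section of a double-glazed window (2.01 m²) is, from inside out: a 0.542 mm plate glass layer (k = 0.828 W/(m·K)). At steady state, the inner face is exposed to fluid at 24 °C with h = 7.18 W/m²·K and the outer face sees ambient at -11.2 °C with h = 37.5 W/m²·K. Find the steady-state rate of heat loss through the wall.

Q = 425 W

Treat each layer as a resistance in series:
  R_conv,in = 1/(hA) = 1/(7.18·2.01) = 0.06929 K/W
  R_plate glass = L/(kA) = 5.42×10^-4/(0.828·2.01) = 3.257×10^-4 K/W
  R_conv,out = 1/(hA) = 1/(37.5·2.01) = 0.01327 K/W
ΣR = 0.06929 + 3.257×10^-4 + 0.01327 = 0.08289 K/W
Q = ΔT/ΣR = (24 °C − -11.2 °C)/0.08289 = 425 W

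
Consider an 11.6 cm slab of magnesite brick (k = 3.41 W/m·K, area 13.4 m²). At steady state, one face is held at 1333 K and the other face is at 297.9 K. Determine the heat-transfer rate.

Q = kA·ΔT/L = 3.41 × 13.4 × |1333 K − 297.9 K| / 0.116 = 4.08×10^5 W

Q = 4.08×10^5 W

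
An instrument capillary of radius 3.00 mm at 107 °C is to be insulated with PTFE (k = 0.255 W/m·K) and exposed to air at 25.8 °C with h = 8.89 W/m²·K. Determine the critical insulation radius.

For a cylinder, r_cr = k_ins/h = 0.255/8.89 = 0.0287 m = 2.87 cm

r_cr = 2.87 cm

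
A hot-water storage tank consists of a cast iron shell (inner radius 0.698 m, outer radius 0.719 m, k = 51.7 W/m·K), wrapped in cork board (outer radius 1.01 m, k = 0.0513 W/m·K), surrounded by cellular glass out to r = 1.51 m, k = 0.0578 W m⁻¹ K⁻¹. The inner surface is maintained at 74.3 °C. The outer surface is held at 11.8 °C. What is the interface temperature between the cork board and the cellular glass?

Treat each layer as a resistance in series:
  R_cast iron = (1/0.698 − 1/0.719)/(4πk) = 0.04184/(4π·51.7) = 6.441×10^-5 K/W
  R_cork board = (1/0.719 − 1/1.01)/(4πk) = 0.4007/(4π·0.0513) = 0.6216 K/W
  R_cellular glass = (1/1.01 − 1/1.51)/(4πk) = 0.3278/(4π·0.0578) = 0.4514 K/W
ΣR = 6.441×10^-5 + 0.6216 + 0.4514 = 1.073 K/W
Q = ΔT/ΣR = (74.3 °C − 11.8 °C)/1.073 = 58.25 W
From the inner boundary to the cork board/cellular glass interface, ΣR_partial = 0.6217 K/W.
T_interface = T_in − Q·ΣR_partial = 74.3 °C − (58.25)(0.6217) = 38.1 °C

T = 38.1 °C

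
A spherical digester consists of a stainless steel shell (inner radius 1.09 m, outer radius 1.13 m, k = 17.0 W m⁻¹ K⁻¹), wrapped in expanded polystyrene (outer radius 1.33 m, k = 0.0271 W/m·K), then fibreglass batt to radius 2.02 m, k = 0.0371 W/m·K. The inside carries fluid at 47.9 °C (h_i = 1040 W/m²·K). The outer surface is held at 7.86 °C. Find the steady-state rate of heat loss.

Treat each layer as a resistance in series:
  R_conv,in = 1/(4πr²h) = 1/(4π·1.09²·1040) = 6.440×10^-5 K/W
  R_stainless steel = (1/1.09 − 1/1.13)/(4πk) = 0.03248/(4π·17.0) = 1.520×10^-4 K/W
  R_expanded polystyrene = (1/1.13 − 1/1.33)/(4πk) = 0.1331/(4π·0.0271) = 0.3908 K/W
  R_fibreglass batt = (1/1.33 − 1/2.02)/(4πk) = 0.2568/(4π·0.0371) = 0.5509 K/W
ΣR = 6.440×10^-5 + 1.520×10^-4 + 0.3908 + 0.5509 = 0.9419 K/W
Q = ΔT/ΣR = (47.9 °C − 7.86 °C)/0.9419 = 42.5 W

Q = 42.5 W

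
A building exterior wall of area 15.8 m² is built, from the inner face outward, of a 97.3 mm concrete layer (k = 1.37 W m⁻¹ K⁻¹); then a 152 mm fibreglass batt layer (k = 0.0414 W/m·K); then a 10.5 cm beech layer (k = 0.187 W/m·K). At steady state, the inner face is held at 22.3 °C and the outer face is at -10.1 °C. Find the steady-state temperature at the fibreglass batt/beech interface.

T = -5.87 °C

Resistance network (inner→outer):
  R_concrete = L/(kA) = 0.0973/(1.37·15.8) = 0.004495 K/W
  R_fibreglass batt = L/(kA) = 0.152/(0.0414·15.8) = 0.2324 K/W
  R_beech = L/(kA) = 0.105/(0.187·15.8) = 0.03554 K/W
ΣR = 0.004495 + 0.2324 + 0.03554 = 0.2724 K/W
Q = ΔT/ΣR = (22.3 °C − -10.1 °C)/0.2724 = 118.9 W
From the inner boundary to the fibreglass batt/beech interface, ΣR_partial = 0.2369 K/W.
T_interface = T_in − Q·ΣR_partial = 22.3 °C − (118.9)(0.2369) = -5.87 °C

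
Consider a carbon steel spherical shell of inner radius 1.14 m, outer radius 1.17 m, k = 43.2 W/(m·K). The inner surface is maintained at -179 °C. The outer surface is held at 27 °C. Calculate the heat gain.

Q = 4πk·ΔT/(1/r₁ − 1/r₂) = 4π × 43.2 × 206 / (1/1.14 − 1/1.17) = 4.97×10^6 W

Q = 4970 kW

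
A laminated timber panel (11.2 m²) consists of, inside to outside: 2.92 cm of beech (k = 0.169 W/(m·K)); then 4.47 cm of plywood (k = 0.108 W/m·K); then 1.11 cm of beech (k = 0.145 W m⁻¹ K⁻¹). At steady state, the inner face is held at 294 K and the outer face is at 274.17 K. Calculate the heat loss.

Q = 335 W

Series thermal resistances, inner to outer:
  R_beech = L/(kA) = 0.0292/(0.169·11.2) = 0.01543 K/W
  R_plywood = L/(kA) = 0.0447/(0.108·11.2) = 0.03695 K/W
  R_beech = L/(kA) = 0.0111/(0.145·11.2) = 0.006835 K/W
ΣR = 0.01543 + 0.03695 + 0.006835 = 0.05921 K/W
Q = ΔT/ΣR = (294 K − 274.17 K)/0.05921 = 335 W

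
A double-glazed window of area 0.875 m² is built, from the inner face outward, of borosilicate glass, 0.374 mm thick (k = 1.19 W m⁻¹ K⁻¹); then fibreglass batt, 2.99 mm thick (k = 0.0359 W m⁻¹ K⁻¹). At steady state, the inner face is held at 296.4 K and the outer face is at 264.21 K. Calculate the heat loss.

Series thermal resistances, inner to outer:
  R_borosilicate glass = L/(kA) = 3.74×10^-4/(1.19·0.875) = 3.592×10^-4 K/W
  R_fibreglass batt = L/(kA) = 0.00299/(0.0359·0.875) = 0.09519 K/W
ΣR = 3.592×10^-4 + 0.09519 = 0.09555 K/W
Q = ΔT/ΣR = (296.4 K − 264.21 K)/0.09555 = 337 W

Q = 337 W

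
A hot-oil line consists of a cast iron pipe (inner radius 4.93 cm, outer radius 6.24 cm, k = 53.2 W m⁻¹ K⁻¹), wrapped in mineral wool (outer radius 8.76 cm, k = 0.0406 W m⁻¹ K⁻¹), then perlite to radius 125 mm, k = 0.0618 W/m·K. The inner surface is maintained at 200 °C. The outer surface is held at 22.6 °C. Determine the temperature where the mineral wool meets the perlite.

T = 94.9 °C

Treat each layer as a resistance in series:
  R'_cast iron = ln(0.0624/0.0493)/(2πk) = 0.2356/(2π·53.2) = 7.050×10^-4 m·K/W
  R'_mineral wool = ln(0.0876/0.0624)/(2πk) = 0.3392/(2π·0.0406) = 1.330 m·K/W
  R'_perlite = ln(0.125/0.0876)/(2πk) = 0.3555/(2π·0.0618) = 0.9156 m·K/W
ΣR = 7.050×10^-4 + 1.330 + 0.9156 = 2.246 m·K/W
Q' = ΔT/ΣR = (200 °C − 22.6 °C)/2.246 = 78.98 W/m
From the inner boundary to the mineral wool/perlite interface, ΣR_partial = 1.331 m·K/W.
T_interface = T_in − Q'·ΣR_partial = 200 °C − (78.98)(1.331) = 94.9 °C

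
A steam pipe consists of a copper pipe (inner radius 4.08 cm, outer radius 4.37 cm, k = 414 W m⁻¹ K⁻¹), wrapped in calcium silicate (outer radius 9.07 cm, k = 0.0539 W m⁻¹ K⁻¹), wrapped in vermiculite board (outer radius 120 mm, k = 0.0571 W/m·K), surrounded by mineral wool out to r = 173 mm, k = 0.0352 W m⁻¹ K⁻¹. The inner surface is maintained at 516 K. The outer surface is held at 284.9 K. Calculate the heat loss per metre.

Resistance network (inner→outer):
  R'_copper = ln(0.0437/0.0408)/(2πk) = 0.06867/(2π·414) = 2.640×10^-5 m·K/W
  R'_calcium silicate = ln(0.0907/0.0437)/(2πk) = 0.7302/(2π·0.0539) = 2.156 m·K/W
  R'_vermiculite board = ln(0.120/0.0907)/(2πk) = 0.2799/(2π·0.0571) = 0.7803 m·K/W
  R'_mineral wool = ln(0.173/0.120)/(2πk) = 0.3658/(2π·0.0352) = 1.654 m·K/W
ΣR = 2.640×10^-5 + 2.156 + 0.7803 + 1.654 = 4.590 m·K/W
Q' = ΔT/ΣR = (516 K − 284.9 K)/4.590 = 50.3 W/m

Q' = 50.3 W/m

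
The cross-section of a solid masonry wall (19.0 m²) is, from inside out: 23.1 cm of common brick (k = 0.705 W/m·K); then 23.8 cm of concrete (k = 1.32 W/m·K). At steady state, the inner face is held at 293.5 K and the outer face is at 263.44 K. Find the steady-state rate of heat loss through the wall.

Resistance network (inner→outer):
  R_common brick = L/(kA) = 0.231/(0.705·19.0) = 0.01725 K/W
  R_concrete = L/(kA) = 0.238/(1.32·19.0) = 0.009490 K/W
ΣR = 0.01725 + 0.009490 = 0.02674 K/W
Q = ΔT/ΣR = (293.5 K − 263.44 K)/0.02674 = 1120 W

Q = 1120 W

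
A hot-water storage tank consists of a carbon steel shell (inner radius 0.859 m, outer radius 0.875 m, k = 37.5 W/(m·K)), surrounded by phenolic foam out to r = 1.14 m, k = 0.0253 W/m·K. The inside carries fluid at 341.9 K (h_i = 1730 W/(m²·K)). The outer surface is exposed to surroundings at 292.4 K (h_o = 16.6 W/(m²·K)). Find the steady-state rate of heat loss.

Resistance network (inner→outer):
  R_conv,in = 1/(4πr²h) = 1/(4π·0.859²·1730) = 6.234×10^-5 K/W
  R_carbon steel = (1/0.859 − 1/0.875)/(4πk) = 0.02129/(4π·37.5) = 4.517×10^-5 K/W
  R_phenolic foam = (1/0.875 − 1/1.14)/(4πk) = 0.2657/(4π·0.0253) = 0.8356 K/W
  R_conv,out = 1/(4πr²h) = 1/(4π·1.14²·16.6) = 0.003689 K/W
ΣR = 6.234×10^-5 + 4.517×10^-5 + 0.8356 + 0.003689 = 0.8394 K/W
Q = ΔT/ΣR = (341.9 K − 292.4 K)/0.8394 = 59.0 W

Q = 59.0 W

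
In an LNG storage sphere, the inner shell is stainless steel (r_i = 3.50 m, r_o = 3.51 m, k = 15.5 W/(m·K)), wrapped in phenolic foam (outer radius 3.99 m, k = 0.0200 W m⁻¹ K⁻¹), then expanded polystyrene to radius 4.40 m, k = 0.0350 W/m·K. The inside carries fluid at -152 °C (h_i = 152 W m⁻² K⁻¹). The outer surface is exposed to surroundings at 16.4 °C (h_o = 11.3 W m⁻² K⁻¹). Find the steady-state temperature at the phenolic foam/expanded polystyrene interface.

Series thermal resistances, inner to outer:
  R_conv,in = 1/(4πr²h) = 1/(4π·3.50²·152) = 4.274×10^-5 K/W
  R_stainless steel = (1/3.50 − 1/3.51)/(4πk) = 8.140×10^-4/(4π·15.5) = 4.179×10^-6 K/W
  R_phenolic foam = (1/3.51 − 1/3.99)/(4πk) = 0.03427/(4π·0.0200) = 0.1364 K/W
  R_expanded polystyrene = (1/3.99 − 1/4.40)/(4πk) = 0.02335/(4π·0.0350) = 0.05310 K/W
  R_conv,out = 1/(4πr²h) = 1/(4π·4.40²·11.3) = 3.638×10^-4 K/W
ΣR = 4.274×10^-5 + 4.179×10^-6 + 0.1364 + 0.05310 + 3.638×10^-4 = 0.1899 K/W
Q = ΔT/ΣR = (-152 °C − 16.4 °C)/0.1899 = -886.8 W
From the inner boundary to the phenolic foam/expanded polystyrene interface, ΣR_partial = 0.1364 K/W.
T_interface = T_in − Q·ΣR_partial = -152 °C − (-886.8)(0.1364) = -31.0 °C

T = -31.0 °C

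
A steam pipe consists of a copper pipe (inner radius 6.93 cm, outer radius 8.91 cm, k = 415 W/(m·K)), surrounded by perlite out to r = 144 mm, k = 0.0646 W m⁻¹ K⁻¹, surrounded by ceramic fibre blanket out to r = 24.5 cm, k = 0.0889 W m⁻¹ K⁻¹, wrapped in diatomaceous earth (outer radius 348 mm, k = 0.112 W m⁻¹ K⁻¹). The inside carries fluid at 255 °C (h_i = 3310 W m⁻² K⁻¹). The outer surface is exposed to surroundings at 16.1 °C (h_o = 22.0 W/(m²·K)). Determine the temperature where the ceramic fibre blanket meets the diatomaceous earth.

Series thermal resistances, inner to outer:
  R'_conv,in = 1/(2πr h) = 1/(2π·0.0693·3310) = 6.938×10^-4 m·K/W
  R'_copper = ln(0.0891/0.0693)/(2πk) = 0.2513/(2π·415) = 9.638×10^-5 m·K/W
  R'_perlite = ln(0.144/0.0891)/(2πk) = 0.4801/(2π·0.0646) = 1.183 m·K/W
  R'_ceramic fibre blanket = ln(0.245/0.144)/(2πk) = 0.5314/(2π·0.0889) = 0.9514 m·K/W
  R'_diatomaceous earth = ln(0.348/0.245)/(2πk) = 0.3509/(2π·0.112) = 0.4987 m·K/W
  R'_conv,out = 1/(2πr h) = 1/(2π·0.348·22.0) = 0.02079 m·K/W
ΣR = 6.938×10^-4 + 9.638×10^-5 + 1.183 + 0.9514 + 0.4987 + 0.02079 = 2.655 m·K/W
Q' = ΔT/ΣR = (255 °C − 16.1 °C)/2.655 = 89.98 W/m
From the inner boundary to the ceramic fibre blanket/diatomaceous earth interface, ΣR_partial = 2.135 m·K/W.
T_interface = T_in − Q'·ΣR_partial = 255 °C − (89.98)(2.135) = 62.9 °C

T = 62.9 °C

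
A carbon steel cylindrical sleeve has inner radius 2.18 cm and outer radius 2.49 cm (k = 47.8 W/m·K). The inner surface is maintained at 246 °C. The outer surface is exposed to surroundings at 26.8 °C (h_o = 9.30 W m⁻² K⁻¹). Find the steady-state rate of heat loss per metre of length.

Resistance network (inner→outer):
  R'_carbon steel = ln(0.0249/0.0218)/(2πk) = 0.1330/(2π·47.8) = 4.427×10^-4 m·K/W
  R'_conv,out = 1/(2πr h) = 1/(2π·0.0249·9.30) = 0.6873 m·K/W
ΣR = 4.427×10^-4 + 0.6873 = 0.6877 m·K/W
Q' = ΔT/ΣR = (246 °C − 26.8 °C)/0.6877 = 319 W/m

Q' = 319 W/m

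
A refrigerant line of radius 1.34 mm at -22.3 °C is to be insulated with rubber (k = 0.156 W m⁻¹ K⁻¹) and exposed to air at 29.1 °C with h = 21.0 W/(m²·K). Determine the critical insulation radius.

For a cylinder, r_cr = k_ins/h = 0.156/21.0 = 0.00743 m = 0.743 cm

r_cr = 0.743 cm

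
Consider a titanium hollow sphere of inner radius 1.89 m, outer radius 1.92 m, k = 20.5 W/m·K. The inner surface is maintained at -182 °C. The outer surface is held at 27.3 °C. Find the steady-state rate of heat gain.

Q = 6.52×10^6 W

Q = 4πk·ΔT/(1/r₁ − 1/r₂) = 4π × 20.5 × 209.3 / (1/1.89 − 1/1.92) = 6.52×10^6 W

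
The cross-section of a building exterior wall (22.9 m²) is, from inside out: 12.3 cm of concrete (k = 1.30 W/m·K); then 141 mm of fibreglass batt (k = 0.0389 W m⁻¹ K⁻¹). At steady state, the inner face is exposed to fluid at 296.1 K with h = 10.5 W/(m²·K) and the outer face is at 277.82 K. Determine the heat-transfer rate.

Series thermal resistances, inner to outer:
  R_conv,in = 1/(hA) = 1/(10.5·22.9) = 0.004159 K/W
  R_concrete = L/(kA) = 0.123/(1.30·22.9) = 0.004132 K/W
  R_fibreglass batt = L/(kA) = 0.141/(0.0389·22.9) = 0.1583 K/W
ΣR = 0.004159 + 0.004132 + 0.1583 = 0.1666 K/W
Q = ΔT/ΣR = (296.1 K − 277.82 K)/0.1666 = 110 W

Q = 110 W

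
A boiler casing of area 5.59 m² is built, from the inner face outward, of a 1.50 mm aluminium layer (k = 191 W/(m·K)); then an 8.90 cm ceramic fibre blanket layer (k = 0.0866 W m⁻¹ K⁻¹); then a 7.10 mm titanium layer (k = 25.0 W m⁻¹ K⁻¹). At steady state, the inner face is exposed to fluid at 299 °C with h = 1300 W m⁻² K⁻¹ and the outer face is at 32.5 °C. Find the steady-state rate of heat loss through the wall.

Treat each layer as a resistance in series:
  R_conv,in = 1/(hA) = 1/(1300·5.59) = 1.376×10^-4 K/W
  R_aluminium = L/(kA) = 0.00150/(191·5.59) = 1.405×10^-6 K/W
  R_ceramic fibre blanket = L/(kA) = 0.0890/(0.0866·5.59) = 0.1838 K/W
  R_titanium = L/(kA) = 0.00710/(25.0·5.59) = 5.081×10^-5 K/W
ΣR = 1.376×10^-4 + 1.405×10^-6 + 0.1838 + 5.081×10^-5 = 0.1840 K/W
Q = ΔT/ΣR = (299 °C − 32.5 °C)/0.1840 = 1450 W

Q = 1450 W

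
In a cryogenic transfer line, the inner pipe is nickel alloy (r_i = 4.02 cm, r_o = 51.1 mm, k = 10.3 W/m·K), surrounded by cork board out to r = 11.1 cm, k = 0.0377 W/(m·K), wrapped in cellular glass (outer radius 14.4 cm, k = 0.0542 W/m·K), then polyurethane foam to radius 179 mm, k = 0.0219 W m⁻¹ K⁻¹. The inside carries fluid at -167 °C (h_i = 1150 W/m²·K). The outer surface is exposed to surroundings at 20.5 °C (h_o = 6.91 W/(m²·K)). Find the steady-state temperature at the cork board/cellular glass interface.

Resistance network (inner→outer):
  R'_conv,in = 1/(2πr h) = 1/(2π·0.0402·1150) = 0.003443 m·K/W
  R'_nickel alloy = ln(0.0511/0.0402)/(2πk) = 0.2399/(2π·10.3) = 0.003707 m·K/W
  R'_cork board = ln(0.111/0.0511)/(2πk) = 0.7757/(2π·0.0377) = 3.275 m·K/W
  R'_cellular glass = ln(0.144/0.111)/(2πk) = 0.2603/(2π·0.0542) = 0.7643 m·K/W
  R'_polyurethane foam = ln(0.179/0.144)/(2πk) = 0.2176/(2π·0.0219) = 1.581 m·K/W
  R'_conv,out = 1/(2πr h) = 1/(2π·0.179·6.91) = 0.1287 m·K/W
ΣR = 0.003443 + 0.003707 + 3.275 + 0.7643 + 1.581 + 0.1287 = 5.756 m·K/W
Q' = ΔT/ΣR = (-167 °C − 20.5 °C)/5.756 = -32.57 W/m
From the inner boundary to the cork board/cellular glass interface, ΣR_partial = 3.282 m·K/W.
T_interface = T_in − Q'·ΣR_partial = -167 °C − (-32.57)(3.282) = -60.1 °C

T = -60.1 °C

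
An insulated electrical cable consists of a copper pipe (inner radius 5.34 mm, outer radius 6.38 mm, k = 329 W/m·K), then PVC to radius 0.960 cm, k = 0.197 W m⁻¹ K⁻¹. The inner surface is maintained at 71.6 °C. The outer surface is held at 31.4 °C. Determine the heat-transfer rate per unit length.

Q' = 122 W/m

Resistance network (inner→outer):
  R'_copper = ln(0.00638/0.00534)/(2πk) = 0.1779/(2π·329) = 8.608×10^-5 m·K/W
  R'_PVC = ln(0.00960/0.00638)/(2πk) = 0.4086/(2π·0.197) = 0.3301 m·K/W
ΣR = 8.608×10^-5 + 0.3301 = 0.3302 m·K/W
Q' = ΔT/ΣR = (71.6 °C − 31.4 °C)/0.3302 = 122 W/m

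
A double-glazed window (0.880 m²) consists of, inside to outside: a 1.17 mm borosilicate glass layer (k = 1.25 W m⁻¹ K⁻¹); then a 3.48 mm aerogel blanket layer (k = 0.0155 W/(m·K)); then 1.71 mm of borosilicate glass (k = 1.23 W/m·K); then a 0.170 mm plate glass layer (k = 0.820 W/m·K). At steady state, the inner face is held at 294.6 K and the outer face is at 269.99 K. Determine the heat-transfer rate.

Q = 95.4 W

Treat each layer as a resistance in series:
  R_borosilicate glass = L/(kA) = 0.00117/(1.25·0.880) = 0.001064 K/W
  R_aerogel blanket = L/(kA) = 0.00348/(0.0155·0.880) = 0.2551 K/W
  R_borosilicate glass = L/(kA) = 0.00171/(1.23·0.880) = 0.001580 K/W
  R_plate glass = L/(kA) = 1.70×10^-4/(0.820·0.880) = 2.356×10^-4 K/W
ΣR = 0.001064 + 0.2551 + 0.001580 + 2.356×10^-4 = 0.2580 K/W
Q = ΔT/ΣR = (294.6 K − 269.99 K)/0.2580 = 95.4 W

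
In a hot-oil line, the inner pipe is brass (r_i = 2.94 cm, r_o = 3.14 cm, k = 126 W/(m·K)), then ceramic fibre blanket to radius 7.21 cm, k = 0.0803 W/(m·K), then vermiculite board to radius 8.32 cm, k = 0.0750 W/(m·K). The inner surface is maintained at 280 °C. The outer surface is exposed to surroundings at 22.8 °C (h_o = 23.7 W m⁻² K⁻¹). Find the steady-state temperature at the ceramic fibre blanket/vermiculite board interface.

Resistance network (inner→outer):
  R'_brass = ln(0.0314/0.0294)/(2πk) = 0.06581/(2π·126) = 8.313×10^-5 m·K/W
  R'_ceramic fibre blanket = ln(0.0721/0.0314)/(2πk) = 0.8312/(2π·0.0803) = 1.648 m·K/W
  R'_vermiculite board = ln(0.0832/0.0721)/(2πk) = 0.1432/(2π·0.0750) = 0.3039 m·K/W
  R'_conv,out = 1/(2πr h) = 1/(2π·0.0832·23.7) = 0.08071 m·K/W
ΣR = 8.313×10^-5 + 1.648 + 0.3039 + 0.08071 = 2.033 m·K/W
Q' = ΔT/ΣR = (280 °C − 22.8 °C)/2.033 = 126.5 W/m
From the inner boundary to the ceramic fibre blanket/vermiculite board interface, ΣR_partial = 1.648 m·K/W.
T_interface = T_in − Q'·ΣR_partial = 280 °C − (126.5)(1.648) = 71.5 °C

T = 71.5 °C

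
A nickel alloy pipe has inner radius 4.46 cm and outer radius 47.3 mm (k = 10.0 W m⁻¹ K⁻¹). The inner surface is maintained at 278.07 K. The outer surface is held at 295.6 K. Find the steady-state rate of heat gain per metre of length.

Q' = 2πk·ΔT/ln(r₂/r₁) = 2π × 10.0 × 17.53 / ln(0.0473/0.0446) = 18700 W/m

Q' = 18700 W/m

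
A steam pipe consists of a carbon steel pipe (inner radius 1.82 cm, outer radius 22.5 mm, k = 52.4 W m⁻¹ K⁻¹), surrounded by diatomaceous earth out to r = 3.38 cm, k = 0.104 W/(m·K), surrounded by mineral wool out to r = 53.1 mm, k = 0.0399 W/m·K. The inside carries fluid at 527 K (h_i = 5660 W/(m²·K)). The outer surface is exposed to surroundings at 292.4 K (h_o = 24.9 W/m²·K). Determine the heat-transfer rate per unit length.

Q' = 92.1 W/m

Series thermal resistances, inner to outer:
  R'_conv,in = 1/(2πr h) = 1/(2π·0.0182·5660) = 0.001545 m·K/W
  R'_carbon steel = ln(0.0225/0.0182)/(2πk) = 0.2121/(2π·52.4) = 6.442×10^-4 m·K/W
  R'_diatomaceous earth = ln(0.0338/0.0225)/(2πk) = 0.4069/(2π·0.104) = 0.6228 m·K/W
  R'_mineral wool = ln(0.0531/0.0338)/(2πk) = 0.4517/(2π·0.0399) = 1.802 m·K/W
  R'_conv,out = 1/(2πr h) = 1/(2π·0.0531·24.9) = 0.1204 m·K/W
ΣR = 0.001545 + 6.442×10^-4 + 0.6228 + 1.802 + 0.1204 = 2.547 m·K/W
Q' = ΔT/ΣR = (527 K − 292.4 K)/2.547 = 92.1 W/m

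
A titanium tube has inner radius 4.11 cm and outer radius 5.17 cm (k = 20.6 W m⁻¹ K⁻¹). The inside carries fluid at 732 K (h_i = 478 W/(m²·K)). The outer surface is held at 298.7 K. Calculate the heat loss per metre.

Series thermal resistances, inner to outer:
  R'_conv,in = 1/(2πr h) = 1/(2π·0.0411·478) = 0.008101 m·K/W
  R'_titanium = ln(0.0517/0.0411)/(2πk) = 0.2294/(2π·20.6) = 0.001773 m·K/W
ΣR = 0.008101 + 0.001773 = 0.009874 m·K/W
Q' = ΔT/ΣR = (732 K − 298.7 K)/0.009874 = 43900 W/m

Q' = 43900 W/m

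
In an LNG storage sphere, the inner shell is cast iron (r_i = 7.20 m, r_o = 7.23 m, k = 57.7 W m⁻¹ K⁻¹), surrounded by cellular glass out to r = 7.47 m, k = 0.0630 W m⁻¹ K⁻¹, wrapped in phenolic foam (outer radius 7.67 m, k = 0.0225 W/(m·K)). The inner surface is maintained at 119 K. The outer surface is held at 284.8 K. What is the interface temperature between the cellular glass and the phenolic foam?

Treat each layer as a resistance in series:
  R_cast iron = (1/7.20 − 1/7.23)/(4πk) = 5.763×10^-4/(4π·57.7) = 7.948×10^-7 K/W
  R_cellular glass = (1/7.23 − 1/7.47)/(4πk) = 0.004444/(4π·0.0630) = 0.005613 K/W
  R_phenolic foam = (1/7.47 − 1/7.67)/(4πk) = 0.003491/(4π·0.0225) = 0.01235 K/W
ΣR = 7.948×10^-7 + 0.005613 + 0.01235 = 0.01796 K/W
Q = ΔT/ΣR = (119 K − 284.8 K)/0.01796 = -9232 W
From the inner boundary to the cellular glass/phenolic foam interface, ΣR_partial = 0.005614 K/W.
T_interface = T_in − Q·ΣR_partial = 119 K − (-9232)(0.005614) = 171 K

T = 171 K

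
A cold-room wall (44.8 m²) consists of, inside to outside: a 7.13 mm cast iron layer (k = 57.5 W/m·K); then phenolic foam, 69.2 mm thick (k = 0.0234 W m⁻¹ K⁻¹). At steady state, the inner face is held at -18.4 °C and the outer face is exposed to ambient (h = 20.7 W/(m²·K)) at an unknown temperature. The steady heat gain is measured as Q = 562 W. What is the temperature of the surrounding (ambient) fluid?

T_out = 19.3 °C

Sum the resistances:
  R_cast iron = L/(kA) = 0.00713/(57.5·44.8) = 2.768×10^-6 K/W
  R_phenolic foam = L/(kA) = 0.0692/(0.0234·44.8) = 0.06601 K/W
  R_conv,out = 1/(hA) = 1/(20.7·44.8) = 0.001078 K/W
ΣR = 0.06709 K/W
ΔT = Q·ΣR = 562 × 0.06709 = 37.70 K
Heat flows inward, so T_out = T_in + ΔT = -18.4 + 37.70 = 19.3 °C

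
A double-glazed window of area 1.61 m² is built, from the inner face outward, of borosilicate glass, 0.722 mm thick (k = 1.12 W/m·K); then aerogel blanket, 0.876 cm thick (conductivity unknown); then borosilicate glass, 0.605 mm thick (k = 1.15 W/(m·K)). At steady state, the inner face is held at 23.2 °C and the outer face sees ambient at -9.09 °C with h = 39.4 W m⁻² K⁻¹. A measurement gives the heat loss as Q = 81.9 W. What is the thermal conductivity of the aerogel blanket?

k = 0.0144 W/m·K

ΣR = ΔT/Q = |23.2 − -9.09|/81.9 = 0.3943 K/W
Known resistances:
  R_borosilicate glass = L/(kA) = 7.22×10^-4/(1.12·1.61) = 4.004×10^-4 K/W
  R_borosilicate glass = L/(kA) = 6.05×10^-4/(1.15·1.61) = 3.268×10^-4 K/W
  R_conv,out = 1/(hA) = 1/(39.4·1.61) = 0.01576 K/W
R_aerogel blanket = ΣR − ΣR_known = 0.3943 − 0.01649 = 0.3778 K/W
L/(kA) = 0.3778 ⇒ k = 0.00876/(0.3778·1.61) = 0.0144 W/m·K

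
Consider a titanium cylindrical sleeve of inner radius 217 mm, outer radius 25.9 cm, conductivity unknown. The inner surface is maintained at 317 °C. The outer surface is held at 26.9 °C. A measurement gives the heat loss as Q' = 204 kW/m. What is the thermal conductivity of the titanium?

k = 19.8 W/m·K

ΣR = ΔT/Q' = |317 − 26.9|/2.04×10^5 = 0.001422 m·K/W
ln(r₂/r₁)/(2πk) = 0.001422 ⇒ k = 0.1769/(2π·0.001422) = 19.8 W/m·K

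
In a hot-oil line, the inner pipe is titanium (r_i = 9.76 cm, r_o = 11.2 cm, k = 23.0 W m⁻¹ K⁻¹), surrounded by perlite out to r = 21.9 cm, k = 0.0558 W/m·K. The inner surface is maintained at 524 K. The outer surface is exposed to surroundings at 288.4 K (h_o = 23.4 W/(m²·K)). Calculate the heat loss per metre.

Resistance network (inner→outer):
  R'_titanium = ln(0.112/0.0976)/(2πk) = 0.1376/(2π·23.0) = 9.523×10^-4 m·K/W
  R'_perlite = ln(0.219/0.112)/(2πk) = 0.6706/(2π·0.0558) = 1.913 m·K/W
  R'_conv,out = 1/(2πr h) = 1/(2π·0.219·23.4) = 0.03106 m·K/W
ΣR = 9.523×10^-4 + 1.913 + 0.03106 = 1.945 m·K/W
Q' = ΔT/ΣR = (524 K − 288.4 K)/1.945 = 121 W/m

Q' = 121 W/m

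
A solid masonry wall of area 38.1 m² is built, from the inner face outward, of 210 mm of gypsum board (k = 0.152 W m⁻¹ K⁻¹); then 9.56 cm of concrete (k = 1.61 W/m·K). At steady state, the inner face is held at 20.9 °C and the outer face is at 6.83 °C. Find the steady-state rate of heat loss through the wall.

Q = 372 W

Resistance network (inner→outer):
  R_gypsum board = L/(kA) = 0.210/(0.152·38.1) = 0.03626 K/W
  R_concrete = L/(kA) = 0.0956/(1.61·38.1) = 0.001559 K/W
ΣR = 0.03626 + 0.001559 = 0.03782 K/W
Q = ΔT/ΣR = (20.9 °C − 6.83 °C)/0.03782 = 372 W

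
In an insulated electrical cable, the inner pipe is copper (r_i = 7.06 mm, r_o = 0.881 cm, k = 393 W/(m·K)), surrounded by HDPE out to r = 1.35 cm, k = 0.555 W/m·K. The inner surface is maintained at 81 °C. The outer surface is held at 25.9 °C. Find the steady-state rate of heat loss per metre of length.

Resistance network (inner→outer):
  R'_copper = ln(0.00881/0.00706)/(2πk) = 0.2214/(2π·393) = 8.968×10^-5 m·K/W
  R'_HDPE = ln(0.0135/0.00881)/(2πk) = 0.4268/(2π·0.555) = 0.1224 m·K/W
ΣR = 8.968×10^-5 + 0.1224 = 0.1225 m·K/W
Q' = ΔT/ΣR = (81 °C − 25.9 °C)/0.1225 = 450 W/m

Q' = 450 W/m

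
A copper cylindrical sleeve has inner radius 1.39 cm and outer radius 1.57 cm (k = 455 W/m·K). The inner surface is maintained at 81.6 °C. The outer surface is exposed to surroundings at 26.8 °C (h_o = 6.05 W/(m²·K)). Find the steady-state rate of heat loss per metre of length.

Treat each layer as a resistance in series:
  R'_copper = ln(0.0157/0.0139)/(2πk) = 0.1218/(2π·455) = 4.259×10^-5 m·K/W
  R'_conv,out = 1/(2πr h) = 1/(2π·0.0157·6.05) = 1.676 m·K/W
ΣR = 4.259×10^-5 + 1.676 = 1.676 m·K/W
Q' = ΔT/ΣR = (81.6 °C − 26.8 °C)/1.676 = 32.7 W/m

Q' = 32.7 W/m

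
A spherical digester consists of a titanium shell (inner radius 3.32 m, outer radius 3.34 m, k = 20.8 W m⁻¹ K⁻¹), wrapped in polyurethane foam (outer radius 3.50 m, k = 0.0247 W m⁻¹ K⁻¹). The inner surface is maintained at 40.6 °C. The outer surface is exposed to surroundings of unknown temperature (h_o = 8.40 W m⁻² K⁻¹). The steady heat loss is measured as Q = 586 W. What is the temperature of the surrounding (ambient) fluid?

T_out = 14.3 °C

Series resistances:
  R_titanium = (1/3.32 − 1/3.34)/(4πk) = 0.001804/(4π·20.8) = 6.900×10^-6 K/W
  R_polyurethane foam = (1/3.34 − 1/3.50)/(4πk) = 0.01369/(4π·0.0247) = 0.04410 K/W
  R_conv,out = 1/(4πr²h) = 1/(4π·3.50²·8.40) = 7.733×10^-4 K/W
ΣR = 0.04488 K/W
ΔT = Q·ΣR = 586 × 0.04488 = 26.30 K
Heat flows outward, so T_out = T_in − ΔT = 40.6 − 26.30 = 14.3 °C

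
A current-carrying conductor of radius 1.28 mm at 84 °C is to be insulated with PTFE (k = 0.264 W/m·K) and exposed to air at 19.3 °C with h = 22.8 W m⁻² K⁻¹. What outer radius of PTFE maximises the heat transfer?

For a cylinder, r_cr = k_ins/h = 0.264/22.8 = 0.0116 m = 1.16 cm

r_cr = 1.16 cm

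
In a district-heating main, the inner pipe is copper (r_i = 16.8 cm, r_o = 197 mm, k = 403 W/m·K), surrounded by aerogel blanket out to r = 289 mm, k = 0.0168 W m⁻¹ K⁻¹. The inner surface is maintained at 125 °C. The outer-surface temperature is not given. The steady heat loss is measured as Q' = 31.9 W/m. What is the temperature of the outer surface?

T_out = 9.2 °C

Series resistances:
  R'_copper = ln(0.197/0.168)/(2πk) = 0.1592/(2π·403) = 6.289×10^-5 m·K/W
  R'_aerogel blanket = ln(0.289/0.197)/(2πk) = 0.3832/(2π·0.0168) = 3.630 m·K/W
ΣR = 3.631 m·K/W
ΔT = Q'·ΣR = 31.9 × 3.631 = 115.8 K
Heat flows outward, so T_out = T_in − ΔT = 125 − 115.8 = 9.2 °C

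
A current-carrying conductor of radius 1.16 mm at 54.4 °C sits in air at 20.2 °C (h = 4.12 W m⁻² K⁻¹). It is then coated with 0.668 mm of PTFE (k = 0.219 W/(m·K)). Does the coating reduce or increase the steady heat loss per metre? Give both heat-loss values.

Critical radius for a cylinder: r_cr = k/h = 0.0532 m = 5.32 cm.
Outer radius after coating: r₂ = 0.00116 + 6.68×10^-4 = 0.001828 m.
Since r₁ < r_cr and r₂ ≤ r_cr, the coating moves toward the maximum at r_cr — heat loss rises.
Bare: R = 1/(2πr₁h) = 33.30 m·K/W; Q = 34.2/33.30 = 1.03 W/m.
Coated: R = R_cond + R_conv = 21.46 m·K/W; Q = 34.2/21.46 = 1.59 W/m.

increases: 1.03 → 1.59 W/m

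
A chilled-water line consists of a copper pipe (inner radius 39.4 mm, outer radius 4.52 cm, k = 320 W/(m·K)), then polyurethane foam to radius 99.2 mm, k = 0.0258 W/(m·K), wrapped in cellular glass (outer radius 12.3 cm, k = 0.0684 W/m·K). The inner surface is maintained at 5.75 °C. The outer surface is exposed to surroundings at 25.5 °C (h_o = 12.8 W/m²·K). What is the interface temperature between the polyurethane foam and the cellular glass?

Treat each layer as a resistance in series:
  R'_copper = ln(0.0452/0.0394)/(2πk) = 0.1373/(2π·320) = 6.830×10^-5 m·K/W
  R'_polyurethane foam = ln(0.0992/0.0452)/(2πk) = 0.7860/(2π·0.0258) = 4.849 m·K/W
  R'_cellular glass = ln(0.123/0.0992)/(2πk) = 0.2150/(2π·0.0684) = 0.5004 m·K/W
  R'_conv,out = 1/(2πr h) = 1/(2π·0.123·12.8) = 0.1011 m·K/W
ΣR = 6.830×10^-5 + 4.849 + 0.5004 + 0.1011 = 5.451 m·K/W
Q' = ΔT/ΣR = (5.75 °C − 25.5 °C)/5.451 = -3.623 W/m
From the inner boundary to the polyurethane foam/cellular glass interface, ΣR_partial = 4.849 m·K/W.
T_interface = T_in − Q'·ΣR_partial = 5.75 °C − (-3.623)(4.849) = 23.3 °C

T = 23.3 °C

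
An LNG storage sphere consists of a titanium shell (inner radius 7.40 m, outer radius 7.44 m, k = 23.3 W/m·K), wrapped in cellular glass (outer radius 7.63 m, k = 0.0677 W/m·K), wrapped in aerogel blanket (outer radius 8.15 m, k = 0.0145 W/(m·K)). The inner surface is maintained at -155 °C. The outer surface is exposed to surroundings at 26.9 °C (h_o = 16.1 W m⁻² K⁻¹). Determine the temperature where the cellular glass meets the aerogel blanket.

Resistance network (inner→outer):
  R_titanium = (1/7.40 − 1/7.44)/(4πk) = 7.265×10^-4/(4π·23.3) = 2.481×10^-6 K/W
  R_cellular glass = (1/7.44 − 1/7.63)/(4πk) = 0.003347/(4π·0.0677) = 0.003934 K/W
  R_aerogel blanket = (1/7.63 − 1/8.15)/(4πk) = 0.008362/(4π·0.0145) = 0.04589 K/W
  R_conv,out = 1/(4πr²h) = 1/(4π·8.15²·16.1) = 7.441×10^-5 K/W
ΣR = 2.481×10^-6 + 0.003934 + 0.04589 + 7.441×10^-5 = 0.04990 K/W
Q = ΔT/ΣR = (-155 °C − 26.9 °C)/0.04990 = -3645 W
From the inner boundary to the cellular glass/aerogel blanket interface, ΣR_partial = 0.003936 K/W.
T_interface = T_in − Q·ΣR_partial = -155 °C − (-3645)(0.003936) = -141 °C

T = -141 °C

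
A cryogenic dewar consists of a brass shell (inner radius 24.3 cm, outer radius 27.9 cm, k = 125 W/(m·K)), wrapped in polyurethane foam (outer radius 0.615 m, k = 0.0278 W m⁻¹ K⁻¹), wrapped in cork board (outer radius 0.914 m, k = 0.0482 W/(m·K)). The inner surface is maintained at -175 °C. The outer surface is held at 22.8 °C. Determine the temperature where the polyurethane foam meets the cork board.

T = -4.0 °C

Resistance network (inner→outer):
  R_brass = (1/0.243 − 1/0.279)/(4πk) = 0.5310/(4π·125) = 3.380×10^-4 K/W
  R_polyurethane foam = (1/0.279 − 1/0.615)/(4πk) = 1.958/(4π·0.0278) = 5.605 K/W
  R_cork board = (1/0.615 − 1/0.914)/(4πk) = 0.5319/(4π·0.0482) = 0.8782 K/W
ΣR = 3.380×10^-4 + 5.605 + 0.8782 = 6.484 K/W
Q = ΔT/ΣR = (-175 °C − 22.8 °C)/6.484 = -30.51 W
From the inner boundary to the polyurethane foam/cork board interface, ΣR_partial = 5.605 K/W.
T_interface = T_in − Q·ΣR_partial = -175 °C − (-30.51)(5.605) = -4.0 °C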